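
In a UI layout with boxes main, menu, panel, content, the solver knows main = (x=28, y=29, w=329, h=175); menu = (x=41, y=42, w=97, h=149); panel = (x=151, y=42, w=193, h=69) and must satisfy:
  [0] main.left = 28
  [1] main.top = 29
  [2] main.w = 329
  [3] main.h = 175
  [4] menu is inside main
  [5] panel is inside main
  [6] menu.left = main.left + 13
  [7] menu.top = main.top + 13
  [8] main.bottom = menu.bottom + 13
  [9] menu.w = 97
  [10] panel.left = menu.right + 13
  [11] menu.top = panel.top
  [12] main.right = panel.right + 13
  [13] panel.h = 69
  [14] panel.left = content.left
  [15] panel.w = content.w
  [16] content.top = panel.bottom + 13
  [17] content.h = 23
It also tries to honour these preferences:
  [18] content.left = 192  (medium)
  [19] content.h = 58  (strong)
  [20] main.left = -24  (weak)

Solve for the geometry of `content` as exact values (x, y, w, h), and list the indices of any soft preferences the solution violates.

content = (x=151, y=124, w=193, h=23)
violated soft preferences: 18, 19, 20

1. content.x = 151  [panel.left = content.left]
2. content.w = 193  [panel.w = content.w]
3. content.y = 124  [content.top = panel.bottom + 13]
4. content.h = 23  [content.h = 23]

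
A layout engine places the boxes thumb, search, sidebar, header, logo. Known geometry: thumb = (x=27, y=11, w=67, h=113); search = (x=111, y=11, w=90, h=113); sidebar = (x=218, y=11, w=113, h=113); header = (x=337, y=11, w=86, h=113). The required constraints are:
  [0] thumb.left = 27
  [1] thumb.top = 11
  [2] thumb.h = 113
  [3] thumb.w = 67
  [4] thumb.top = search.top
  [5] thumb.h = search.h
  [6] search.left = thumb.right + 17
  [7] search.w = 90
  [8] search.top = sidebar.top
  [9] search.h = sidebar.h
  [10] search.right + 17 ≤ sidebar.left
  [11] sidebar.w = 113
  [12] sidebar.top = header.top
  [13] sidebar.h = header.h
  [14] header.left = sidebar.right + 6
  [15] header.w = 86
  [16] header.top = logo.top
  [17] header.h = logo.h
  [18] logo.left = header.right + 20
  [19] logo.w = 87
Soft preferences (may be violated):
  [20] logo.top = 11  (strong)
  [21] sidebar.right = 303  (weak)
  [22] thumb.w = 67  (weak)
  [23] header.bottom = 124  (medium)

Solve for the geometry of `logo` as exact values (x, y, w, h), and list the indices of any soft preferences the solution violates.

logo = (x=443, y=11, w=87, h=113)
violated soft preferences: 21

1. logo.y = 11  [header.top = logo.top]
2. logo.h = 113  [header.h = logo.h]
3. logo.x = 443  [logo.left = header.right + 20]
4. logo.w = 87  [logo.w = 87]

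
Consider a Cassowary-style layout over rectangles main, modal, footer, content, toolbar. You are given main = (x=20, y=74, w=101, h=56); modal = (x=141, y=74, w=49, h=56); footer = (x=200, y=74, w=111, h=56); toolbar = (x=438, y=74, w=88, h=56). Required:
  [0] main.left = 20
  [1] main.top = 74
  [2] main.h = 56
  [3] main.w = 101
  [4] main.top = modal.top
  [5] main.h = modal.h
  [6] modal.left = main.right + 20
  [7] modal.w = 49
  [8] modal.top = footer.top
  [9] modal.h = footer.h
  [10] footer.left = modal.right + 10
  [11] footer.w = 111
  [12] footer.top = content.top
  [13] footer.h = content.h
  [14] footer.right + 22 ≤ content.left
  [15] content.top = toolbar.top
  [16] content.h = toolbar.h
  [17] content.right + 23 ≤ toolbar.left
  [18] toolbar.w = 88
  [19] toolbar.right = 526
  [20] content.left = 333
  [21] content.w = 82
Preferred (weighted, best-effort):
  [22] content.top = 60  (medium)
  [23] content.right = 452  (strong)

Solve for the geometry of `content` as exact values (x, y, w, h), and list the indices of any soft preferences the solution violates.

1. content.y = 74  [footer.top = content.top]
2. content.h = 56  [footer.h = content.h]
3. content.x = 333  [content.left = 333]
4. content.w = 82  [content.w = 82]

content = (x=333, y=74, w=82, h=56)
violated soft preferences: 22, 23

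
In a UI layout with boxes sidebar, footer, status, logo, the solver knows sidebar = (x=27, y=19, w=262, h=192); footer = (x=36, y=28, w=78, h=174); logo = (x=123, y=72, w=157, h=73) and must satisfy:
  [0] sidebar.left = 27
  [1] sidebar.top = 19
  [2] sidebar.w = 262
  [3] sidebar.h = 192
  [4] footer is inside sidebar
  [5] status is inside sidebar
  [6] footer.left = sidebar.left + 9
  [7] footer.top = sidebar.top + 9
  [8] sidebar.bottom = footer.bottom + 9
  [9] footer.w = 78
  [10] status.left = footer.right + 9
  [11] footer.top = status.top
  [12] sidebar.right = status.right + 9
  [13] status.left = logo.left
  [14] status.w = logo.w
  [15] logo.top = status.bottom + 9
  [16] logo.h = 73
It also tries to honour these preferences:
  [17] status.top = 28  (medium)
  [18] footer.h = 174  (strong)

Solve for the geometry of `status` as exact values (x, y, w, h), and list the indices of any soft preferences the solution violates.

status = (x=123, y=28, w=157, h=35)
violated soft preferences: none

1. status.x = 123  [status.left = footer.right + 9]
2. status.y = 28  [footer.top = status.top]
3. status.w = 157  [sidebar.right = status.right + 9]
4. status.h = 35  [logo.top = status.bottom + 9]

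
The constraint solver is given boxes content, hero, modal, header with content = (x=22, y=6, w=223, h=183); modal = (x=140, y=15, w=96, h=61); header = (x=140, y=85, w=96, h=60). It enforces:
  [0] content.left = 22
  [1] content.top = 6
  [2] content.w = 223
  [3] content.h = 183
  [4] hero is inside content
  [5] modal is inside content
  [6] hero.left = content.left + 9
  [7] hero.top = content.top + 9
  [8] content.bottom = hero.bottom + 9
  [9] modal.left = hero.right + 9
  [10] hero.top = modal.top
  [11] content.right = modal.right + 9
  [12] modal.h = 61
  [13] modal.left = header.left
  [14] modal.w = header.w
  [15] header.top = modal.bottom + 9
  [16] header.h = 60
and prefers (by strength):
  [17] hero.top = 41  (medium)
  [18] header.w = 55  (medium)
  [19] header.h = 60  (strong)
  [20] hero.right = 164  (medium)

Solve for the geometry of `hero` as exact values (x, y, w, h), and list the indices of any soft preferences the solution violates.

hero = (x=31, y=15, w=100, h=165)
violated soft preferences: 17, 18, 20

1. hero.x = 31  [hero.left = content.left + 9]
2. hero.y = 15  [hero.top = content.top + 9]
3. hero.h = 165  [content.bottom = hero.bottom + 9]
4. hero.w = 100  [modal.left = hero.right + 9]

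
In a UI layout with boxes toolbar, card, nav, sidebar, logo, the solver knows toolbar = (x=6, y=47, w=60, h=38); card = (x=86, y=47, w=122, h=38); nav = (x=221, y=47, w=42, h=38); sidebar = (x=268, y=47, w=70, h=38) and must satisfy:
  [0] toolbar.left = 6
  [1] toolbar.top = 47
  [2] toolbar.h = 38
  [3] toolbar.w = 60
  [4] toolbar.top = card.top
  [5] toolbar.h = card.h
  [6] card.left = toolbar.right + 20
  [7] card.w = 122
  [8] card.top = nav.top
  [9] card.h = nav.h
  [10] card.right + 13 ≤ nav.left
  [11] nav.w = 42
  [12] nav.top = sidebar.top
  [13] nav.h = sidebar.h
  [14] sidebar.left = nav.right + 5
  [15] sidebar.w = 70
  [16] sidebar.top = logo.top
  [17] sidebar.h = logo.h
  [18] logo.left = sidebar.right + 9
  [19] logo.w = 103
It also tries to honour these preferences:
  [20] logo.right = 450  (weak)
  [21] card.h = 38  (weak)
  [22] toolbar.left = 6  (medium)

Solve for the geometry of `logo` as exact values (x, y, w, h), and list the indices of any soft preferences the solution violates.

1. logo.y = 47  [sidebar.top = logo.top]
2. logo.h = 38  [sidebar.h = logo.h]
3. logo.x = 347  [logo.left = sidebar.right + 9]
4. logo.w = 103  [logo.w = 103]

logo = (x=347, y=47, w=103, h=38)
violated soft preferences: none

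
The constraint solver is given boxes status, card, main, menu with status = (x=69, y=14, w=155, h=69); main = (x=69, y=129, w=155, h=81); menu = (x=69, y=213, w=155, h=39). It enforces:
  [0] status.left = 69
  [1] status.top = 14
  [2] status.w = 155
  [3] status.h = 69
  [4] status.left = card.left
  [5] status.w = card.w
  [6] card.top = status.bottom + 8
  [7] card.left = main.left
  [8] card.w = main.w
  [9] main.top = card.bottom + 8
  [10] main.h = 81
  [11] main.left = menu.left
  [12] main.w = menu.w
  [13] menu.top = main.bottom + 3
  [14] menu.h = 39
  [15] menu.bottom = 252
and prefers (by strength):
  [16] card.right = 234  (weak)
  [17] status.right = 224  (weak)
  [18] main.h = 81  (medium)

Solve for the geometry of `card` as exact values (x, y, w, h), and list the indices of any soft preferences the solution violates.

1. card.x = 69  [status.left = card.left]
2. card.w = 155  [status.w = card.w]
3. card.y = 91  [card.top = status.bottom + 8]
4. card.h = 30  [main.top = card.bottom + 8]

card = (x=69, y=91, w=155, h=30)
violated soft preferences: 16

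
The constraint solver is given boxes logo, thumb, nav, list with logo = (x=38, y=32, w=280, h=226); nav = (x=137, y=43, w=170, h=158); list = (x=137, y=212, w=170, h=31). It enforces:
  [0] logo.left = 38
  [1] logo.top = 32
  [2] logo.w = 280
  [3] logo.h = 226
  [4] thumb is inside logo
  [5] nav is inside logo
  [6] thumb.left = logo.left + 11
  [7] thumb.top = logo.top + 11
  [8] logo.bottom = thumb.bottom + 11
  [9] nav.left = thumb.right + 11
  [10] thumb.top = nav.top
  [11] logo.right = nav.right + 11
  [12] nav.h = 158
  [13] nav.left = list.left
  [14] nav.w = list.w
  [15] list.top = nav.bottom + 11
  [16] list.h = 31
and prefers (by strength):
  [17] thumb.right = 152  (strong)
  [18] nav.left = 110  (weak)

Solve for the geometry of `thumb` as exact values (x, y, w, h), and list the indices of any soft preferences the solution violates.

1. thumb.x = 49  [thumb.left = logo.left + 11]
2. thumb.y = 43  [thumb.top = logo.top + 11]
3. thumb.h = 204  [logo.bottom = thumb.bottom + 11]
4. thumb.w = 77  [nav.left = thumb.right + 11]

thumb = (x=49, y=43, w=77, h=204)
violated soft preferences: 17, 18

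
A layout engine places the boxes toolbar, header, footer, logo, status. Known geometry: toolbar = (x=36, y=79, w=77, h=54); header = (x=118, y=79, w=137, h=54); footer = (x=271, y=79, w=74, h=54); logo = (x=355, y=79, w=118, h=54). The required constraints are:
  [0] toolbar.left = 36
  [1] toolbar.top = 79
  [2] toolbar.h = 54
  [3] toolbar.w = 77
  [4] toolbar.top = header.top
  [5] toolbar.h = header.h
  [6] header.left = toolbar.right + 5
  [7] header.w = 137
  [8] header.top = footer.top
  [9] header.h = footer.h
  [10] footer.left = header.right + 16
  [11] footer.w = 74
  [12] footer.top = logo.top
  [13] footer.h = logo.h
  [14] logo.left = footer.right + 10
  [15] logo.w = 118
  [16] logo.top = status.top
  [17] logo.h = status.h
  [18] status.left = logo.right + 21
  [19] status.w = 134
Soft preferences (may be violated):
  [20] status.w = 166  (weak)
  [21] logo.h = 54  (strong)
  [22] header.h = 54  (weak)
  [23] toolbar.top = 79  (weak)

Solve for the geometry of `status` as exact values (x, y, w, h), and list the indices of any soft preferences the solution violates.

status = (x=494, y=79, w=134, h=54)
violated soft preferences: 20

1. status.y = 79  [logo.top = status.top]
2. status.h = 54  [logo.h = status.h]
3. status.x = 494  [status.left = logo.right + 21]
4. status.w = 134  [status.w = 134]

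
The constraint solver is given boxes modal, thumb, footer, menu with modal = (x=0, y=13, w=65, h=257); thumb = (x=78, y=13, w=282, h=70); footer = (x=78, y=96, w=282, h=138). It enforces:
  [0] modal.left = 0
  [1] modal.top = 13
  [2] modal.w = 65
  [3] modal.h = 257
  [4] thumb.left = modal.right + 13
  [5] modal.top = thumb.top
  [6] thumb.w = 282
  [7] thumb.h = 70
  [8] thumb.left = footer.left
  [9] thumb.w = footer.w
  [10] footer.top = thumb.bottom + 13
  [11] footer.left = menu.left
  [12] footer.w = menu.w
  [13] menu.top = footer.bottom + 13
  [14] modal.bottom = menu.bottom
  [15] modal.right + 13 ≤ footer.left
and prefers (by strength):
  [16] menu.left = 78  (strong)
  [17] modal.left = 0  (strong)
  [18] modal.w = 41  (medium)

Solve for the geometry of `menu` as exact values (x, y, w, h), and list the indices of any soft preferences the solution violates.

1. menu.x = 78  [footer.left = menu.left]
2. menu.w = 282  [footer.w = menu.w]
3. menu.y = 247  [menu.top = footer.bottom + 13]
4. menu.h = 23  [modal.bottom = menu.bottom]

menu = (x=78, y=247, w=282, h=23)
violated soft preferences: 18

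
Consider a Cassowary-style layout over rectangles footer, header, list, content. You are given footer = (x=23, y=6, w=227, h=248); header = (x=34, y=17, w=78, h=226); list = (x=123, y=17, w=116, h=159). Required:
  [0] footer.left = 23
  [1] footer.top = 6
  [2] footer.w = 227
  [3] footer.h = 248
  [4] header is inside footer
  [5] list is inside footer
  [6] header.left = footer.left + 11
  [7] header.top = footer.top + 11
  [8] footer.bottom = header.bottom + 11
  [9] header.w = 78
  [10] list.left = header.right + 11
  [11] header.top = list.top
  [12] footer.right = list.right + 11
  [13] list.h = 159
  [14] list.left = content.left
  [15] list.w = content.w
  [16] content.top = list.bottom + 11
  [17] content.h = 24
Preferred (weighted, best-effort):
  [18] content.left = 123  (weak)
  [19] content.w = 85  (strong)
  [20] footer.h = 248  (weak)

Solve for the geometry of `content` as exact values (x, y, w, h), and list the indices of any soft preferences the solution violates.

content = (x=123, y=187, w=116, h=24)
violated soft preferences: 19

1. content.x = 123  [list.left = content.left]
2. content.w = 116  [list.w = content.w]
3. content.y = 187  [content.top = list.bottom + 11]
4. content.h = 24  [content.h = 24]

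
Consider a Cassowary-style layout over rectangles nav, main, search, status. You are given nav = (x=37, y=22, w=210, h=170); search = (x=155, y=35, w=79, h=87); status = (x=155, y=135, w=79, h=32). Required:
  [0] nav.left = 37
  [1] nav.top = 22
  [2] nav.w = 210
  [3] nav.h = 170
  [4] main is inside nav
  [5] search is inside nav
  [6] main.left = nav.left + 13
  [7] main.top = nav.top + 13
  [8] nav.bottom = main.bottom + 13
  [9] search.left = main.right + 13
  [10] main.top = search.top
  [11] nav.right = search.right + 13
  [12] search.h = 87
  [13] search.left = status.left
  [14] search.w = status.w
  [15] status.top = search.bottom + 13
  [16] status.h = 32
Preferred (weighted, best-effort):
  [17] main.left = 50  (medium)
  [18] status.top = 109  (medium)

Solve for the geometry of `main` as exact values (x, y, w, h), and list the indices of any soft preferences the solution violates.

1. main.x = 50  [main.left = nav.left + 13]
2. main.y = 35  [main.top = nav.top + 13]
3. main.h = 144  [nav.bottom = main.bottom + 13]
4. main.w = 92  [search.left = main.right + 13]

main = (x=50, y=35, w=92, h=144)
violated soft preferences: 18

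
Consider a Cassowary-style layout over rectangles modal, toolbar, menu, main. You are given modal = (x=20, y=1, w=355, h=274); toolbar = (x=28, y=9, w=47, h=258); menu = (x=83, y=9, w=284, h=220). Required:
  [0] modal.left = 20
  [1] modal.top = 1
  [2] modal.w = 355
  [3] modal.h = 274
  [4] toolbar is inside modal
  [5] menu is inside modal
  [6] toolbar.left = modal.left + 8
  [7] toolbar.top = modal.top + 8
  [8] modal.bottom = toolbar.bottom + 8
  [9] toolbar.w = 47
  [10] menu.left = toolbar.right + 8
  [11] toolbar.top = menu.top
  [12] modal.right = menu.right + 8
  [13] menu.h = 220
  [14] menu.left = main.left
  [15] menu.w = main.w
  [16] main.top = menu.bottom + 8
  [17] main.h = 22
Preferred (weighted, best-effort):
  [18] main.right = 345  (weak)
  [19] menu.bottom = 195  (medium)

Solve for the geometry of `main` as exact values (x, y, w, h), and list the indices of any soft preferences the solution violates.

main = (x=83, y=237, w=284, h=22)
violated soft preferences: 18, 19

1. main.x = 83  [menu.left = main.left]
2. main.w = 284  [menu.w = main.w]
3. main.y = 237  [main.top = menu.bottom + 8]
4. main.h = 22  [main.h = 22]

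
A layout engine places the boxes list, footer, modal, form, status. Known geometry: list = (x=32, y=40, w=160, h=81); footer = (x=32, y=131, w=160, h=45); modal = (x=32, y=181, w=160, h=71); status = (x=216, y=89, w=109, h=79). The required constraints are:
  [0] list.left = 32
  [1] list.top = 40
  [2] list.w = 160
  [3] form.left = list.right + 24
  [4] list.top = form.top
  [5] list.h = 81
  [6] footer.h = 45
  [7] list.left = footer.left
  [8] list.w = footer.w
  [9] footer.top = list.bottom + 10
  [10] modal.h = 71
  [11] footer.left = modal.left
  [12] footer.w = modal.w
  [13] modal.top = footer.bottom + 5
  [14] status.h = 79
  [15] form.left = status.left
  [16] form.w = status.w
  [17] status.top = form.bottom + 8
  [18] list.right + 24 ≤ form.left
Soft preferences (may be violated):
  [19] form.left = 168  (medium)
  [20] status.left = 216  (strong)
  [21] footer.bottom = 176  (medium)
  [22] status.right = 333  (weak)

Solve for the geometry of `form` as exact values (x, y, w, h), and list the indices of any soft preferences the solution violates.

1. form.x = 216  [form.left = list.right + 24]
2. form.y = 40  [list.top = form.top]
3. form.w = 109  [form.w = status.w]
4. form.h = 41  [status.top = form.bottom + 8]

form = (x=216, y=40, w=109, h=41)
violated soft preferences: 19, 22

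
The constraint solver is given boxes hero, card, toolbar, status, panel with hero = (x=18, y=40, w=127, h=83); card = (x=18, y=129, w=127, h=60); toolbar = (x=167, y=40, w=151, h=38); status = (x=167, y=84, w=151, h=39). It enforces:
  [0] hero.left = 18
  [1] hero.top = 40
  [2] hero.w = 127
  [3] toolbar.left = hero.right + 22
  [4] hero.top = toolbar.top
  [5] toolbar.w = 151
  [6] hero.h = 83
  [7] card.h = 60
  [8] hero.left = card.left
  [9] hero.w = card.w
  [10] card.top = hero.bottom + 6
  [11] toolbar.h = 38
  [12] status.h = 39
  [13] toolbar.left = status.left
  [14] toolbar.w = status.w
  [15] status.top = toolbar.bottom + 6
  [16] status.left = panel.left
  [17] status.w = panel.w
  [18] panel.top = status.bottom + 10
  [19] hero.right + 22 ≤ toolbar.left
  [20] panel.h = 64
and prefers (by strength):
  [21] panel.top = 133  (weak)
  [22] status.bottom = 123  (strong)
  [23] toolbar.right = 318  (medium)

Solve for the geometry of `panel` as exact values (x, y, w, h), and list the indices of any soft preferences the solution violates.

panel = (x=167, y=133, w=151, h=64)
violated soft preferences: none

1. panel.x = 167  [status.left = panel.left]
2. panel.w = 151  [status.w = panel.w]
3. panel.y = 133  [panel.top = status.bottom + 10]
4. panel.h = 64  [panel.h = 64]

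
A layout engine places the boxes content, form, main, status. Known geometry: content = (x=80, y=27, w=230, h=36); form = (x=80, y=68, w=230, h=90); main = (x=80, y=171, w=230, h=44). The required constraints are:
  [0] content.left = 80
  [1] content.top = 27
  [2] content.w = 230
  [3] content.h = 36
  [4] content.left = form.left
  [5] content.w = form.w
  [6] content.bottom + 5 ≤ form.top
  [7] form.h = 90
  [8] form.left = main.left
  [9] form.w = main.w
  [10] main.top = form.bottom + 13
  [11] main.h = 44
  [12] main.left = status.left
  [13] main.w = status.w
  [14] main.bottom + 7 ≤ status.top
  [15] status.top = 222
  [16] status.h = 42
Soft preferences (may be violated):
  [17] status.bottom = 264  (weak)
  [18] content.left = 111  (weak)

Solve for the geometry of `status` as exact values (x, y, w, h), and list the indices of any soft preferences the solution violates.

1. status.x = 80  [main.left = status.left]
2. status.w = 230  [main.w = status.w]
3. status.y = 222  [status.top = 222]
4. status.h = 42  [status.h = 42]

status = (x=80, y=222, w=230, h=42)
violated soft preferences: 18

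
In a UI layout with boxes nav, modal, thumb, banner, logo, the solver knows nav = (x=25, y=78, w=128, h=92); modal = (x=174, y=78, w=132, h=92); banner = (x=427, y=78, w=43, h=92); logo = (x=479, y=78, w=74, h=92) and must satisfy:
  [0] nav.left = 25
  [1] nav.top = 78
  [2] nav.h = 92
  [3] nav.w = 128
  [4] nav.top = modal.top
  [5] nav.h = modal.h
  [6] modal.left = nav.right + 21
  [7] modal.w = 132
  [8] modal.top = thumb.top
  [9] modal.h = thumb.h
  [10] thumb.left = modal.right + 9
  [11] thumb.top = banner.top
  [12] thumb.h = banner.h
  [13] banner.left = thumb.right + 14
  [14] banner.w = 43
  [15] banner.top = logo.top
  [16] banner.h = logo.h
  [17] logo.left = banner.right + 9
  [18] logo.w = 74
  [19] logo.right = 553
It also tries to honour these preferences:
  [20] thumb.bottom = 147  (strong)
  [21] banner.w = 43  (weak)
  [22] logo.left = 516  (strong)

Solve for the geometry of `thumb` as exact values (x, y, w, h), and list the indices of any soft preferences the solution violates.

1. thumb.y = 78  [modal.top = thumb.top]
2. thumb.h = 92  [modal.h = thumb.h]
3. thumb.x = 315  [thumb.left = modal.right + 9]
4. thumb.w = 98  [banner.left = thumb.right + 14]

thumb = (x=315, y=78, w=98, h=92)
violated soft preferences: 20, 22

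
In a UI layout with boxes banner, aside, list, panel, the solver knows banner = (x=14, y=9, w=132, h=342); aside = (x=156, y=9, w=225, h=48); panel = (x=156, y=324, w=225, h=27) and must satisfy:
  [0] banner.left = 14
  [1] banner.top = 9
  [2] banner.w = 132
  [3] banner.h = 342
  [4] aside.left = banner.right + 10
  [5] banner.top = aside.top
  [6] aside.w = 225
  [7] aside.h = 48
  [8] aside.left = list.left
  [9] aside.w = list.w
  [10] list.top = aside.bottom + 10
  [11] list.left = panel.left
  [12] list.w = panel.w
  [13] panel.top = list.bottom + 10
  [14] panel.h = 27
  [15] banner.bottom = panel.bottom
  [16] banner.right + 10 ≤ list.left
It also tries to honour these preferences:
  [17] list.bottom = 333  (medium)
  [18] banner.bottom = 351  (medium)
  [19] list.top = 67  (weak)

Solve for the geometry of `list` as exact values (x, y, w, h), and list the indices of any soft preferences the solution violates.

1. list.x = 156  [aside.left = list.left]
2. list.w = 225  [aside.w = list.w]
3. list.y = 67  [list.top = aside.bottom + 10]
4. list.h = 247  [panel.top = list.bottom + 10]

list = (x=156, y=67, w=225, h=247)
violated soft preferences: 17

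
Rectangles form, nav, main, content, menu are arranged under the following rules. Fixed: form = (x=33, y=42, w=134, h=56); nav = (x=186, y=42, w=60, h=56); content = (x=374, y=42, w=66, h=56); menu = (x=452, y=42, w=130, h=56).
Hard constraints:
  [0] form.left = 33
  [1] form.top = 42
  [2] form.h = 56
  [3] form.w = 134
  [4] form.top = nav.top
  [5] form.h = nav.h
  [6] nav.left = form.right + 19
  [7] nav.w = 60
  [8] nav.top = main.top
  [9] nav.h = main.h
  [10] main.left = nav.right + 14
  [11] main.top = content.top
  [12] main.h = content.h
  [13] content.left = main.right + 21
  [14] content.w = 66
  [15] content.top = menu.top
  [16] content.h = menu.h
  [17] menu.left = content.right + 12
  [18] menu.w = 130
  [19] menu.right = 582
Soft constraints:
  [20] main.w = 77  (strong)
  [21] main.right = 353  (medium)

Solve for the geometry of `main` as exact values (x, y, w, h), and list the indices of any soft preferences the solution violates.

main = (x=260, y=42, w=93, h=56)
violated soft preferences: 20

1. main.y = 42  [nav.top = main.top]
2. main.h = 56  [nav.h = main.h]
3. main.x = 260  [main.left = nav.right + 14]
4. main.w = 93  [content.left = main.right + 21]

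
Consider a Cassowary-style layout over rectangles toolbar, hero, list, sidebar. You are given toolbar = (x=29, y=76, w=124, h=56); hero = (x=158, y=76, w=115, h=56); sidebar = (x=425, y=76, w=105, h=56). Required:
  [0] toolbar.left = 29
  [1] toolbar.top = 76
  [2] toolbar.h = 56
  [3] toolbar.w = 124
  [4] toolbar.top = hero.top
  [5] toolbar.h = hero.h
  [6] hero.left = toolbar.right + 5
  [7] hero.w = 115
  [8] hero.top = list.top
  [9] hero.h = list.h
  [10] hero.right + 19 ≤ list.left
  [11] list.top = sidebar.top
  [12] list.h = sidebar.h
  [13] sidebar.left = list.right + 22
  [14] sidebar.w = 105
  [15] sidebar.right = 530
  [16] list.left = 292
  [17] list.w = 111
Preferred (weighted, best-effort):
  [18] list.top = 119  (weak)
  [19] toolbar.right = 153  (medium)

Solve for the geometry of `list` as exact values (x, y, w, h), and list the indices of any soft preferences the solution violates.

1. list.y = 76  [hero.top = list.top]
2. list.h = 56  [hero.h = list.h]
3. list.x = 292  [list.left = 292]
4. list.w = 111  [list.w = 111]

list = (x=292, y=76, w=111, h=56)
violated soft preferences: 18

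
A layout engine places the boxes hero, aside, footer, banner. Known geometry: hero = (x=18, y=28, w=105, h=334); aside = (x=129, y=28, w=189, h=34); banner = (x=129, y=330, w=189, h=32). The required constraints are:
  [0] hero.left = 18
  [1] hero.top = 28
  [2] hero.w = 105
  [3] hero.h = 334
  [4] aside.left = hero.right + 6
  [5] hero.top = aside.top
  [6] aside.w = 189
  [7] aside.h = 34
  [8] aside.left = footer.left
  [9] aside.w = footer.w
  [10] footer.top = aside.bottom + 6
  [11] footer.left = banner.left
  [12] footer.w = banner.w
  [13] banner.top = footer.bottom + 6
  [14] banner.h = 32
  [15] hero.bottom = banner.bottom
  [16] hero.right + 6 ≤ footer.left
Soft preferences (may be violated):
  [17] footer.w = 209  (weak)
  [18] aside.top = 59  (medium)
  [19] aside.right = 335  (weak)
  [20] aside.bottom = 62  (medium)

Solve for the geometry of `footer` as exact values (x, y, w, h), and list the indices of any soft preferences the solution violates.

1. footer.x = 129  [aside.left = footer.left]
2. footer.w = 189  [aside.w = footer.w]
3. footer.y = 68  [footer.top = aside.bottom + 6]
4. footer.h = 256  [banner.top = footer.bottom + 6]

footer = (x=129, y=68, w=189, h=256)
violated soft preferences: 17, 18, 19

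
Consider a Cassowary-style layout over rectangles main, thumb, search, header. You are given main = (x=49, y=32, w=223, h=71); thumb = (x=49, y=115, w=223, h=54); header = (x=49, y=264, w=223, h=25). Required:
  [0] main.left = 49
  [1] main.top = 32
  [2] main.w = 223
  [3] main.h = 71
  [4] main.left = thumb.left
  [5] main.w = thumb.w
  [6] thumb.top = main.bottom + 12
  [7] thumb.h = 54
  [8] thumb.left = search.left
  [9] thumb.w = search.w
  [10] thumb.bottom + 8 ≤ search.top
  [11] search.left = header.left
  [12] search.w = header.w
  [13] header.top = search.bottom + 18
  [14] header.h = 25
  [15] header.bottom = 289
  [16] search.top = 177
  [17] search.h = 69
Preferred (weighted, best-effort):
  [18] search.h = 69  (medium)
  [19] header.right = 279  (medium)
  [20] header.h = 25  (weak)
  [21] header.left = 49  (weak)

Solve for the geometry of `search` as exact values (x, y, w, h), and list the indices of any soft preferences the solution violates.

1. search.x = 49  [thumb.left = search.left]
2. search.w = 223  [thumb.w = search.w]
3. search.y = 177  [search.top = 177]
4. search.h = 69  [search.h = 69]

search = (x=49, y=177, w=223, h=69)
violated soft preferences: 19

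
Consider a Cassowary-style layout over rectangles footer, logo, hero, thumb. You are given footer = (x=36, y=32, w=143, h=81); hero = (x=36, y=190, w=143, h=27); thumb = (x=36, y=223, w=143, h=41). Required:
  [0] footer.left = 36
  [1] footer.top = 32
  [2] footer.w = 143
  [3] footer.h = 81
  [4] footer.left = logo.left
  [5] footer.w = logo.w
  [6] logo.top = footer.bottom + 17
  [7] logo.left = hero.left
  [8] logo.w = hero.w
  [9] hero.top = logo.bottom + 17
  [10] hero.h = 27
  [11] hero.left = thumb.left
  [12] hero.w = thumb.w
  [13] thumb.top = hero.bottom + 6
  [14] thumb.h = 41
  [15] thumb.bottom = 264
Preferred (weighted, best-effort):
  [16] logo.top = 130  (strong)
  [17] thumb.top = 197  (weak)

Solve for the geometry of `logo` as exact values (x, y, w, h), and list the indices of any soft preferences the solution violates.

logo = (x=36, y=130, w=143, h=43)
violated soft preferences: 17

1. logo.x = 36  [footer.left = logo.left]
2. logo.w = 143  [footer.w = logo.w]
3. logo.y = 130  [logo.top = footer.bottom + 17]
4. logo.h = 43  [hero.top = logo.bottom + 17]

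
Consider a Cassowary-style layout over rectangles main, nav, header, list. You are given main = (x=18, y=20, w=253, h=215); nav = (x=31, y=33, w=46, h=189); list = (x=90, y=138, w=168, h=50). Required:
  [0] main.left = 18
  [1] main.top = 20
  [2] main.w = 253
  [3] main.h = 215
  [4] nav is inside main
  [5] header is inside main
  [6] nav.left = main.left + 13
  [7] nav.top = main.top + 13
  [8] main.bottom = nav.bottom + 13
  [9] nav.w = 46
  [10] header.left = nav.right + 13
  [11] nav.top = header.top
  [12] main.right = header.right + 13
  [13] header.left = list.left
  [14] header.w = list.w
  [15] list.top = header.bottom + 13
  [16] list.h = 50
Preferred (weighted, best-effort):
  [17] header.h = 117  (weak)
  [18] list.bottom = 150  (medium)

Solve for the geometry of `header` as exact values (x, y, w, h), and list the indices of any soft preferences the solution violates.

header = (x=90, y=33, w=168, h=92)
violated soft preferences: 17, 18

1. header.x = 90  [header.left = nav.right + 13]
2. header.y = 33  [nav.top = header.top]
3. header.w = 168  [main.right = header.right + 13]
4. header.h = 92  [list.top = header.bottom + 13]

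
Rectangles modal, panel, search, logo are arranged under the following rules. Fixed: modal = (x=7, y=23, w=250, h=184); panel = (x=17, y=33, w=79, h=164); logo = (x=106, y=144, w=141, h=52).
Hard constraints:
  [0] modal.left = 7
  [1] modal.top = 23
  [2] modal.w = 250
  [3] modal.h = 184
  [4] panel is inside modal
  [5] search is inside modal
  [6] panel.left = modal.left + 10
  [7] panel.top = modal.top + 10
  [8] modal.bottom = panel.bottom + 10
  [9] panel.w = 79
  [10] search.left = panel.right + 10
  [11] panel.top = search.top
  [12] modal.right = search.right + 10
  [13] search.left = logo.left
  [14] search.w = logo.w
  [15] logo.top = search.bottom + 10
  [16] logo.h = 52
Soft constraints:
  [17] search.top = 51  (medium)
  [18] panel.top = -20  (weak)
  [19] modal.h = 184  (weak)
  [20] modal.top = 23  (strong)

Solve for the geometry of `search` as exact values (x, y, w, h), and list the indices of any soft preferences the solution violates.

1. search.x = 106  [search.left = panel.right + 10]
2. search.y = 33  [panel.top = search.top]
3. search.w = 141  [modal.right = search.right + 10]
4. search.h = 101  [logo.top = search.bottom + 10]

search = (x=106, y=33, w=141, h=101)
violated soft preferences: 17, 18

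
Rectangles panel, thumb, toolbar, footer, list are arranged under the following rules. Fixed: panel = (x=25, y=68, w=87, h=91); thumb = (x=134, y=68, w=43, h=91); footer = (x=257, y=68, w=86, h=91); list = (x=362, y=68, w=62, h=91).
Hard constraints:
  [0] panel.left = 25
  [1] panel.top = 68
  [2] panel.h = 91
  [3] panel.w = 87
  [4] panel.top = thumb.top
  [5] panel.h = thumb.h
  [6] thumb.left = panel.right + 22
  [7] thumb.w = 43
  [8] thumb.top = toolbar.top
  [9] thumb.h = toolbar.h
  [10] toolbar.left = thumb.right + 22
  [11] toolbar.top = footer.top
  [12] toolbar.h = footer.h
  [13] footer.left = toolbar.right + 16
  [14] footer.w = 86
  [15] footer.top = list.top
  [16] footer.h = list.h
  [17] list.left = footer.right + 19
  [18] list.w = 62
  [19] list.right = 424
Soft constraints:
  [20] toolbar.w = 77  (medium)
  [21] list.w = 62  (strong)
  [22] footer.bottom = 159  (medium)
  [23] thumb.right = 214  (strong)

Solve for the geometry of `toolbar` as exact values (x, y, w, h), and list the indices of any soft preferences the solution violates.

1. toolbar.y = 68  [thumb.top = toolbar.top]
2. toolbar.h = 91  [thumb.h = toolbar.h]
3. toolbar.x = 199  [toolbar.left = thumb.right + 22]
4. toolbar.w = 42  [footer.left = toolbar.right + 16]

toolbar = (x=199, y=68, w=42, h=91)
violated soft preferences: 20, 23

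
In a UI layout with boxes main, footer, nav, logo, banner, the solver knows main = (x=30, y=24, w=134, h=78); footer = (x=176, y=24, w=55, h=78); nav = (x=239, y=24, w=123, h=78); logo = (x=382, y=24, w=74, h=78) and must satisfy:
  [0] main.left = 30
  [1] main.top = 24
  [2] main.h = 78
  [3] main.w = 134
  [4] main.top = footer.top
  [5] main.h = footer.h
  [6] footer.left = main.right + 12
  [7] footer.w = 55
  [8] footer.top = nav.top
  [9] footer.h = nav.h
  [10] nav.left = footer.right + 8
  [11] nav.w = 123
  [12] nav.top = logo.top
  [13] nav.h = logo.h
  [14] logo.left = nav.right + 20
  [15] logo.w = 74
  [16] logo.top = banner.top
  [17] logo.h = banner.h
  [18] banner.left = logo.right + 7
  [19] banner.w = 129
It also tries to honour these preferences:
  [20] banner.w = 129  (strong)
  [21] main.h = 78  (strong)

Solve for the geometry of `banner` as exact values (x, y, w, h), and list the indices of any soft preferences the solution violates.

1. banner.y = 24  [logo.top = banner.top]
2. banner.h = 78  [logo.h = banner.h]
3. banner.x = 463  [banner.left = logo.right + 7]
4. banner.w = 129  [banner.w = 129]

banner = (x=463, y=24, w=129, h=78)
violated soft preferences: none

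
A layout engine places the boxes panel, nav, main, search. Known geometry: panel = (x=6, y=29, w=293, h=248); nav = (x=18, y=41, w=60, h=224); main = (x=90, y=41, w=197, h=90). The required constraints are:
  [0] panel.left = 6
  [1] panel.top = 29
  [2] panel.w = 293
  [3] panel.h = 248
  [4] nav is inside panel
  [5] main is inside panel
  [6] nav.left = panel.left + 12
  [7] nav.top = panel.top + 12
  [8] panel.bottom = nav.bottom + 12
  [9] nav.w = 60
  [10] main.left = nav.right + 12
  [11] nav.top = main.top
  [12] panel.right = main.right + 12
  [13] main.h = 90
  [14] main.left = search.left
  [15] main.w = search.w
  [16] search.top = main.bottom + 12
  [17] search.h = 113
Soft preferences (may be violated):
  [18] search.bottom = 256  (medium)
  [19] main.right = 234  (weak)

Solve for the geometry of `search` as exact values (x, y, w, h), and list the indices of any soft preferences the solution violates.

1. search.x = 90  [main.left = search.left]
2. search.w = 197  [main.w = search.w]
3. search.y = 143  [search.top = main.bottom + 12]
4. search.h = 113  [search.h = 113]

search = (x=90, y=143, w=197, h=113)
violated soft preferences: 19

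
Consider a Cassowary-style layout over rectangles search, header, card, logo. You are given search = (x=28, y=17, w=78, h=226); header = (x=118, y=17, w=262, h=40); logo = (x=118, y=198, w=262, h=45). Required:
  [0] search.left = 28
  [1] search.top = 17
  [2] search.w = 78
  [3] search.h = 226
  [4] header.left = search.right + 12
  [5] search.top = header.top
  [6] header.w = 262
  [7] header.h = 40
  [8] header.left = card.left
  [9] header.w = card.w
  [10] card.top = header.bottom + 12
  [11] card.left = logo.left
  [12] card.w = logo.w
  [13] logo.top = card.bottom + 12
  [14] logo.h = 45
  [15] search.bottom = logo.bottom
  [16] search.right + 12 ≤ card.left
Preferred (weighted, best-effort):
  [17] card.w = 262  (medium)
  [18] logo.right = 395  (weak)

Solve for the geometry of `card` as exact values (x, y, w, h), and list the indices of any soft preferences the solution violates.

1. card.x = 118  [header.left = card.left]
2. card.w = 262  [header.w = card.w]
3. card.y = 69  [card.top = header.bottom + 12]
4. card.h = 117  [logo.top = card.bottom + 12]

card = (x=118, y=69, w=262, h=117)
violated soft preferences: 18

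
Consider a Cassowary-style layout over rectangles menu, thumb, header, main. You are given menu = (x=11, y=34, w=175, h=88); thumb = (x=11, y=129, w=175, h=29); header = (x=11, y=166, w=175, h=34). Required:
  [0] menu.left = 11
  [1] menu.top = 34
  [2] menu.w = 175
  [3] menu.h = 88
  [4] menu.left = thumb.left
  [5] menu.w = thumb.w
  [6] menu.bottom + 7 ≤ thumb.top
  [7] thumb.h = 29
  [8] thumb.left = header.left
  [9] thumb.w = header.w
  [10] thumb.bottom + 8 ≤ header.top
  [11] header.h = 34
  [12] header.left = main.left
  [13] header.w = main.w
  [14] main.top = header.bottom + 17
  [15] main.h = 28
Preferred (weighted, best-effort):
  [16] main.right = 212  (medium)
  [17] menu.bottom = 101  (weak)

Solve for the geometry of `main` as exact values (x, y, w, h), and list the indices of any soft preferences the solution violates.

1. main.x = 11  [header.left = main.left]
2. main.w = 175  [header.w = main.w]
3. main.y = 217  [main.top = header.bottom + 17]
4. main.h = 28  [main.h = 28]

main = (x=11, y=217, w=175, h=28)
violated soft preferences: 16, 17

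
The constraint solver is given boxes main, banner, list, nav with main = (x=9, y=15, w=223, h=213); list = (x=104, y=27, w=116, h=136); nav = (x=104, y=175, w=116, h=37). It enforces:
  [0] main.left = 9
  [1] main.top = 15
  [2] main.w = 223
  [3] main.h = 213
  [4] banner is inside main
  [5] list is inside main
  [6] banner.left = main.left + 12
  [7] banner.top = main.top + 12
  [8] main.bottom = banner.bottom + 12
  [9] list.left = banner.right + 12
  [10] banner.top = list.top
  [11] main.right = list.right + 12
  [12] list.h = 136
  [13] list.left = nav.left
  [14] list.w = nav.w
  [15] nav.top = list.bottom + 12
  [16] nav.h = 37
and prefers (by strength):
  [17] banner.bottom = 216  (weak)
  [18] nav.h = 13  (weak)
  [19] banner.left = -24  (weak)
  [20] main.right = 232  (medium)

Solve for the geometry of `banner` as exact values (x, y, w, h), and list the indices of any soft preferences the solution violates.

1. banner.x = 21  [banner.left = main.left + 12]
2. banner.y = 27  [banner.top = main.top + 12]
3. banner.h = 189  [main.bottom = banner.bottom + 12]
4. banner.w = 71  [list.left = banner.right + 12]

banner = (x=21, y=27, w=71, h=189)
violated soft preferences: 18, 19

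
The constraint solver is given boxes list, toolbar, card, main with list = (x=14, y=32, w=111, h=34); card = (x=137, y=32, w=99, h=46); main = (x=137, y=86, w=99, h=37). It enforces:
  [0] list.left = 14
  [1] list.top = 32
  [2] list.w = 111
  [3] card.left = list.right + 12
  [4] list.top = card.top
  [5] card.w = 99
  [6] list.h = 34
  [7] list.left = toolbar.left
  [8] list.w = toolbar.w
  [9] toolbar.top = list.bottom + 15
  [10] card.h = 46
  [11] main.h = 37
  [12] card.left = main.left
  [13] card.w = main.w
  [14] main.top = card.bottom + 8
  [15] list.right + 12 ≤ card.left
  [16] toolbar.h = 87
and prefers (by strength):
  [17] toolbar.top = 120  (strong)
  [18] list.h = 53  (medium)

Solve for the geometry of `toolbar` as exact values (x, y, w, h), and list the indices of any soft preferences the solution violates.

1. toolbar.x = 14  [list.left = toolbar.left]
2. toolbar.w = 111  [list.w = toolbar.w]
3. toolbar.y = 81  [toolbar.top = list.bottom + 15]
4. toolbar.h = 87  [toolbar.h = 87]

toolbar = (x=14, y=81, w=111, h=87)
violated soft preferences: 17, 18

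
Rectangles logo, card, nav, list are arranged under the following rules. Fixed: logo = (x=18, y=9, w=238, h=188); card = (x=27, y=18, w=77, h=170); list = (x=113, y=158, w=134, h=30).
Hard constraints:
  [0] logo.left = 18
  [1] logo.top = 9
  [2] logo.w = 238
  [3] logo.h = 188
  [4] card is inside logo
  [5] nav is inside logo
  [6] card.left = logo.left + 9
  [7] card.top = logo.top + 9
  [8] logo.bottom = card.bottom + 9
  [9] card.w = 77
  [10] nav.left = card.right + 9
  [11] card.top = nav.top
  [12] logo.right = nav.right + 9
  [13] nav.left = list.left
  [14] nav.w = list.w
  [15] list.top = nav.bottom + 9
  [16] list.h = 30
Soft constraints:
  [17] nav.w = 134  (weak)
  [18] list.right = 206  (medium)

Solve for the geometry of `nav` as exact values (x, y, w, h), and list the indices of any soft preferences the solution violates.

nav = (x=113, y=18, w=134, h=131)
violated soft preferences: 18

1. nav.x = 113  [nav.left = card.right + 9]
2. nav.y = 18  [card.top = nav.top]
3. nav.w = 134  [logo.right = nav.right + 9]
4. nav.h = 131  [list.top = nav.bottom + 9]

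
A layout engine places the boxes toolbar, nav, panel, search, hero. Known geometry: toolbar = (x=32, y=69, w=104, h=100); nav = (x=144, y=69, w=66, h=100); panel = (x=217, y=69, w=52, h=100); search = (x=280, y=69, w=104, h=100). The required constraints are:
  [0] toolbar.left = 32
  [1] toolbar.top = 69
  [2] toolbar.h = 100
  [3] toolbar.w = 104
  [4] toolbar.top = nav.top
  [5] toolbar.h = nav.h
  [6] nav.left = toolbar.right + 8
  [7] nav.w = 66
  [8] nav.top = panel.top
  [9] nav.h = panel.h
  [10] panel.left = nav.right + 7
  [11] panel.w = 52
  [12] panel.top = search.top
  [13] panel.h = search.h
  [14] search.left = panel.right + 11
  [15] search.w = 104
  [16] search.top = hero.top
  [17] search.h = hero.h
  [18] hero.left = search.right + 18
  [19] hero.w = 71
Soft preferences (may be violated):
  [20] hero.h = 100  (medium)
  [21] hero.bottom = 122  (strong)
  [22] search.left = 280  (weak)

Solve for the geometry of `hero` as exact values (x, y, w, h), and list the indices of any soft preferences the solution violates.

1. hero.y = 69  [search.top = hero.top]
2. hero.h = 100  [search.h = hero.h]
3. hero.x = 402  [hero.left = search.right + 18]
4. hero.w = 71  [hero.w = 71]

hero = (x=402, y=69, w=71, h=100)
violated soft preferences: 21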